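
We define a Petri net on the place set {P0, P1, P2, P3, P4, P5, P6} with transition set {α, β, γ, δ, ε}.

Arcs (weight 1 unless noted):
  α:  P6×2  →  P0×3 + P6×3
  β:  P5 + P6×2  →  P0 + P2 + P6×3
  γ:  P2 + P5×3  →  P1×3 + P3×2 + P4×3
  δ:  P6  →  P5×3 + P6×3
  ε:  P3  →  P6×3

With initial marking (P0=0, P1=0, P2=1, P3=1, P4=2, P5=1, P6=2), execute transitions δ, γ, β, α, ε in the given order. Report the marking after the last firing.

(P0=4, P1=3, P2=1, P3=2, P4=5, P5=0, P6=9)

step 1: fire δ:  (P0=0, P1=0, P2=1, P3=1, P4=2, P5=1, P6=2) → (P0=0, P1=0, P2=1, P3=1, P4=2, P5=4, P6=4)
step 2: fire γ:  (P0=0, P1=0, P2=1, P3=1, P4=2, P5=4, P6=4) → (P0=0, P1=3, P2=0, P3=3, P4=5, P5=1, P6=4)
step 3: fire β:  (P0=0, P1=3, P2=0, P3=3, P4=5, P5=1, P6=4) → (P0=1, P1=3, P2=1, P3=3, P4=5, P5=0, P6=5)
step 4: fire α:  (P0=1, P1=3, P2=1, P3=3, P4=5, P5=0, P6=5) → (P0=4, P1=3, P2=1, P3=3, P4=5, P5=0, P6=6)
step 5: fire ε:  (P0=4, P1=3, P2=1, P3=3, P4=5, P5=0, P6=6) → (P0=4, P1=3, P2=1, P3=2, P4=5, P5=0, P6=9)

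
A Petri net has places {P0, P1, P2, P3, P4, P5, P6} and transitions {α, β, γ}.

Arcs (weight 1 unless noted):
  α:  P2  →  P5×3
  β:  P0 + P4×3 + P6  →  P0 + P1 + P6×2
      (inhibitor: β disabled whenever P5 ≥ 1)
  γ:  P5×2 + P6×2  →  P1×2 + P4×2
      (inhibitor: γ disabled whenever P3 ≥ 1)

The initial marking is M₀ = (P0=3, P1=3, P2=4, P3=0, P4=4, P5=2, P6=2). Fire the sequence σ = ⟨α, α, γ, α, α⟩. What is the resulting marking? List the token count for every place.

(P0=3, P1=5, P2=0, P3=0, P4=6, P5=12, P6=0)

step 1: fire α:  (P0=3, P1=3, P2=4, P3=0, P4=4, P5=2, P6=2) → (P0=3, P1=3, P2=3, P3=0, P4=4, P5=5, P6=2)
step 2: fire α:  (P0=3, P1=3, P2=3, P3=0, P4=4, P5=5, P6=2) → (P0=3, P1=3, P2=2, P3=0, P4=4, P5=8, P6=2)
step 3: fire γ:  (P0=3, P1=3, P2=2, P3=0, P4=4, P5=8, P6=2) → (P0=3, P1=5, P2=2, P3=0, P4=6, P5=6, P6=0)
step 4: fire α:  (P0=3, P1=5, P2=2, P3=0, P4=6, P5=6, P6=0) → (P0=3, P1=5, P2=1, P3=0, P4=6, P5=9, P6=0)
step 5: fire α:  (P0=3, P1=5, P2=1, P3=0, P4=6, P5=9, P6=0) → (P0=3, P1=5, P2=0, P3=0, P4=6, P5=12, P6=0)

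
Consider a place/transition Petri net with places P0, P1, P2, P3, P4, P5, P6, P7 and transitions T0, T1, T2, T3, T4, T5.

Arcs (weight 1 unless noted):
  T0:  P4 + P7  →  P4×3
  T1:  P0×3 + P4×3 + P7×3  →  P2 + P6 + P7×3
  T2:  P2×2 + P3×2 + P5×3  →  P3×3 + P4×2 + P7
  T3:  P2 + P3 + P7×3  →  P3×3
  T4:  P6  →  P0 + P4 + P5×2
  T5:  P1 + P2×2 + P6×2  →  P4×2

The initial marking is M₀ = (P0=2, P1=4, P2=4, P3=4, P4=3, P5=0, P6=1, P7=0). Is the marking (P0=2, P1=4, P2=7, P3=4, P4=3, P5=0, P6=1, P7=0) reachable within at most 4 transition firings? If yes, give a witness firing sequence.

depth 0: 1 marking
depth 1: 2 markings reached so far
depth 2: 2 markings reached so far
(frontier empty at depth 2; search complete)
target is not among the 2 markings reachable within 4 steps

NO — not reachable within 4 firings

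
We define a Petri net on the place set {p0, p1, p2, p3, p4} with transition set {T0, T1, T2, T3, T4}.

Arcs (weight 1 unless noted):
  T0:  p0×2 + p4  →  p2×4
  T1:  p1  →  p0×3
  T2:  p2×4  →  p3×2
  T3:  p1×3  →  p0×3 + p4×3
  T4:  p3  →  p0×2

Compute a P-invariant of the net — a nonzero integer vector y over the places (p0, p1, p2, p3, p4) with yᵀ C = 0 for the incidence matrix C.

y = (p0:1, p1:3, p2:1, p3:2, p4:2)

Incidence matrix C (rows=places, cols=transitions):
       T0   T1   T2   T3   T4
   p0  -2    3    0    3    2
   p1   0   -1    0   -3    0
   p2   4    0   -4    0    0
   p3   0    0    2    0   -1
   p4  -1    0    0    3    0

Candidate y = [1, 3, 1, 2, 2]; check y·C column-wise:
  col T0: 1·-2 + 3·0 + 1·4 + 2·0 + 2·-1 = 0
  col T1: 1·3 + 3·-1 + 1·0 + 2·0 + 2·0 = 0
  col T2: 1·0 + 3·0 + 1·-4 + 2·2 + 2·0 = 0
  col T3: 1·3 + 3·-3 + 1·0 + 2·0 + 2·3 = 0
  col T4: 1·2 + 3·0 + 1·0 + 2·-1 + 2·0 = 0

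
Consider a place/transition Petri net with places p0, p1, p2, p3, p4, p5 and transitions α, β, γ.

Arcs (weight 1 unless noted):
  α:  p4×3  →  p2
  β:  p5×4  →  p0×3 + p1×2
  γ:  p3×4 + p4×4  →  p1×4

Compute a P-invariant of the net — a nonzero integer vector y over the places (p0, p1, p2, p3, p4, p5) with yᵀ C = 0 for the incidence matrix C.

Incidence matrix C (rows=places, cols=transitions):
        α    β    γ
   p0   0    3    0
   p1   0    2    4
   p2   1    0    0
   p3   0    0   -4
   p4  -3    0   -4
   p5   0   -4    0

Candidate y = [2, -3, 0, -3, 0, 0]; check y·C column-wise:
  col α: 2·0 + -3·0 + 0·1 + -3·0 + 0·-3 = 0
  col β: 2·3 + -3·2 + -3·0 + 0·-4 = 0
  col γ: 2·0 + -3·4 + -3·-4 + 0·-4 = 0

y = (p0:2, p1:-3, p2:0, p3:-3, p4:0, p5:0)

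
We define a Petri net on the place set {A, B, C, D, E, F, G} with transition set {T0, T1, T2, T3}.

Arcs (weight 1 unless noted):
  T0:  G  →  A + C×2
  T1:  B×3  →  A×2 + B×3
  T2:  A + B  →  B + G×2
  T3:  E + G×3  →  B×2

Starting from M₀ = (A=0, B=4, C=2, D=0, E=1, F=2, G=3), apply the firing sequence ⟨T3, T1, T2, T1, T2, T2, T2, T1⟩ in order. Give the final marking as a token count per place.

(A=2, B=6, C=2, D=0, E=0, F=2, G=8)

step 1: fire T3:  (A=0, B=4, C=2, D=0, E=1, F=2, G=3) → (A=0, B=6, C=2, D=0, E=0, F=2, G=0)
step 2: fire T1:  (A=0, B=6, C=2, D=0, E=0, F=2, G=0) → (A=2, B=6, C=2, D=0, E=0, F=2, G=0)
step 3: fire T2:  (A=2, B=6, C=2, D=0, E=0, F=2, G=0) → (A=1, B=6, C=2, D=0, E=0, F=2, G=2)
step 4: fire T1:  (A=1, B=6, C=2, D=0, E=0, F=2, G=2) → (A=3, B=6, C=2, D=0, E=0, F=2, G=2)
step 5: fire T2:  (A=3, B=6, C=2, D=0, E=0, F=2, G=2) → (A=2, B=6, C=2, D=0, E=0, F=2, G=4)
step 6: fire T2:  (A=2, B=6, C=2, D=0, E=0, F=2, G=4) → (A=1, B=6, C=2, D=0, E=0, F=2, G=6)
step 7: fire T2:  (A=1, B=6, C=2, D=0, E=0, F=2, G=6) → (A=0, B=6, C=2, D=0, E=0, F=2, G=8)
step 8: fire T1:  (A=0, B=6, C=2, D=0, E=0, F=2, G=8) → (A=2, B=6, C=2, D=0, E=0, F=2, G=8)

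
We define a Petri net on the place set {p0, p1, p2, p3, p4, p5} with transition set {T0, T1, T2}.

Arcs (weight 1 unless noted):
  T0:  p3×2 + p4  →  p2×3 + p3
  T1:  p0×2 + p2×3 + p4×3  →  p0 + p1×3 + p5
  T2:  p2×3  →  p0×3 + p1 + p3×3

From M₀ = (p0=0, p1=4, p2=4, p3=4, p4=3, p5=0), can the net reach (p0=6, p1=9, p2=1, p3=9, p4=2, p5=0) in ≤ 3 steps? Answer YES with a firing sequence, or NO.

NO — not reachable within 3 firings

depth 0: 1 marking
depth 1: 3 markings reached so far
depth 2: 5 markings reached so far
depth 3: 8 markings reached so far
target is not among the 8 markings reachable within 3 steps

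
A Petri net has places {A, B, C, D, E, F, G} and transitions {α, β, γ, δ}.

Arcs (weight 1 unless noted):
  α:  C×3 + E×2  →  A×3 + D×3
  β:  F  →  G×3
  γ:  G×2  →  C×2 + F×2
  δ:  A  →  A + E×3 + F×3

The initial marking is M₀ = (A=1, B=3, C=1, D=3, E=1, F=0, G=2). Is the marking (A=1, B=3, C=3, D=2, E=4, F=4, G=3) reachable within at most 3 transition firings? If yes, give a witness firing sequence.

NO — not reachable within 3 firings

depth 0: 1 marking
depth 1: 3 markings reached so far
depth 2: 7 markings reached so far
depth 3: 15 markings reached so far
target is not among the 15 markings reachable within 3 steps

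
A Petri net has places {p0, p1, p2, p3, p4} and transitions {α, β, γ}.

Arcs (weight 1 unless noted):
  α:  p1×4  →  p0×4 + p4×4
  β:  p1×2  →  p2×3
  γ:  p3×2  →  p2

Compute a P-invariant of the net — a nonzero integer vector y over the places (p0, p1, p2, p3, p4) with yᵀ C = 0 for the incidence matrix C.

y = (p0:3, p1:3, p2:2, p3:1, p4:0)

Incidence matrix C (rows=places, cols=transitions):
        α    β    γ
   p0   4    0    0
   p1  -4   -2    0
   p2   0    3    1
   p3   0    0   -2
   p4   4    0    0

Candidate y = [3, 3, 2, 1, 0]; check y·C column-wise:
  col α: 3·4 + 3·-4 + 2·0 + 1·0 + 0·4 = 0
  col β: 3·0 + 3·-2 + 2·3 + 1·0 = 0
  col γ: 3·0 + 3·0 + 2·1 + 1·-2 = 0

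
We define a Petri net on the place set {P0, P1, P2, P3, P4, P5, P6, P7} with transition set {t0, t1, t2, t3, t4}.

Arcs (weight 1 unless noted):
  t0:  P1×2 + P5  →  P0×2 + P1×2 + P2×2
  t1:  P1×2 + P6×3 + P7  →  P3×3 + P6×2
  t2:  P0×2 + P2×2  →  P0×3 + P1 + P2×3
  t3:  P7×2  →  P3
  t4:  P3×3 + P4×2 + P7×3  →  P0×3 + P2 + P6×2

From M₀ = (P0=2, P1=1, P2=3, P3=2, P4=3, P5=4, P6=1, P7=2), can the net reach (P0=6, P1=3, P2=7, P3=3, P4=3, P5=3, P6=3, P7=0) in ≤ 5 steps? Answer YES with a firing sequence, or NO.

depth 0: 1 marking
depth 1: 3 markings reached so far
depth 2: 6 markings reached so far
depth 3: 11 markings reached so far
depth 4: 18 markings reached so far
depth 5: 27 markings reached so far
target is not among the 27 markings reachable within 5 steps

NO — not reachable within 5 firings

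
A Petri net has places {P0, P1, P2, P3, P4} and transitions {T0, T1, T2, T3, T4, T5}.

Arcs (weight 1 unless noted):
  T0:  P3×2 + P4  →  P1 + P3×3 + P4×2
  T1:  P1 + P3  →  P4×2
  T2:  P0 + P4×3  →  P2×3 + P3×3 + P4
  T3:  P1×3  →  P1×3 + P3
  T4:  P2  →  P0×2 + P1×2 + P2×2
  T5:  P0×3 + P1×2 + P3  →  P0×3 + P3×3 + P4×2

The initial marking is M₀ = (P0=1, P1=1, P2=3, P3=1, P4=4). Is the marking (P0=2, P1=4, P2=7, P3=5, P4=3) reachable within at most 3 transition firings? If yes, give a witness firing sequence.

step 1: fire T2:  (P0=1, P1=1, P2=3, P3=1, P4=4) → (P0=0, P1=1, P2=6, P3=4, P4=2)
step 2: fire T0:  (P0=0, P1=1, P2=6, P3=4, P4=2) → (P0=0, P1=2, P2=6, P3=5, P4=3)
step 3: fire T4:  (P0=0, P1=2, P2=6, P3=5, P4=3) → (P0=2, P1=4, P2=7, P3=5, P4=3)

YES — reachable via ⟨T2, T0, T4⟩ (3 firings)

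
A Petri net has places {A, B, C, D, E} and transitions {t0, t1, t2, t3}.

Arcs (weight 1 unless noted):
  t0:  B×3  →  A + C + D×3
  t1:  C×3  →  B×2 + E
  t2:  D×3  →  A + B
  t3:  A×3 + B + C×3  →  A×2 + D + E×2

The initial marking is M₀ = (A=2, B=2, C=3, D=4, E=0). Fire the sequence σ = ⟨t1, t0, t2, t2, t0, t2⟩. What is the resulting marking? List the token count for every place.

(A=7, B=1, C=2, D=1, E=1)

step 1: fire t1:  (A=2, B=2, C=3, D=4, E=0) → (A=2, B=4, C=0, D=4, E=1)
step 2: fire t0:  (A=2, B=4, C=0, D=4, E=1) → (A=3, B=1, C=1, D=7, E=1)
step 3: fire t2:  (A=3, B=1, C=1, D=7, E=1) → (A=4, B=2, C=1, D=4, E=1)
step 4: fire t2:  (A=4, B=2, C=1, D=4, E=1) → (A=5, B=3, C=1, D=1, E=1)
step 5: fire t0:  (A=5, B=3, C=1, D=1, E=1) → (A=6, B=0, C=2, D=4, E=1)
step 6: fire t2:  (A=6, B=0, C=2, D=4, E=1) → (A=7, B=1, C=2, D=1, E=1)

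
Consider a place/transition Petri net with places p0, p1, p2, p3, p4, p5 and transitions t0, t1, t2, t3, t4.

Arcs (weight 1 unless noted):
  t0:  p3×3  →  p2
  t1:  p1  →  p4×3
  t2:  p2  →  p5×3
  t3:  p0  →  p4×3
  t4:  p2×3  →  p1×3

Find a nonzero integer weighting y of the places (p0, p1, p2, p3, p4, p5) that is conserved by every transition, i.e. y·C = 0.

Incidence matrix C (rows=places, cols=transitions):
       t0   t1   t2   t3   t4
   p0   0    0    0   -1    0
   p1   0   -1    0    0    3
   p2   1    0   -1    0   -3
   p3  -3    0    0    0    0
   p4   0    3    0    3    0
   p5   0    0    3    0    0

Candidate y = [3, 3, 3, 1, 1, 1]; check y·C column-wise:
  col t0: 3·0 + 3·0 + 3·1 + 1·-3 + 1·0 + 1·0 = 0
  col t1: 3·0 + 3·-1 + 3·0 + 1·0 + 1·3 + 1·0 = 0
  col t2: 3·0 + 3·0 + 3·-1 + 1·0 + 1·0 + 1·3 = 0
  col t3: 3·-1 + 3·0 + 3·0 + 1·0 + 1·3 + 1·0 = 0
  col t4: 3·0 + 3·3 + 3·-3 + 1·0 + 1·0 + 1·0 = 0

y = (p0:3, p1:3, p2:3, p3:1, p4:1, p5:1)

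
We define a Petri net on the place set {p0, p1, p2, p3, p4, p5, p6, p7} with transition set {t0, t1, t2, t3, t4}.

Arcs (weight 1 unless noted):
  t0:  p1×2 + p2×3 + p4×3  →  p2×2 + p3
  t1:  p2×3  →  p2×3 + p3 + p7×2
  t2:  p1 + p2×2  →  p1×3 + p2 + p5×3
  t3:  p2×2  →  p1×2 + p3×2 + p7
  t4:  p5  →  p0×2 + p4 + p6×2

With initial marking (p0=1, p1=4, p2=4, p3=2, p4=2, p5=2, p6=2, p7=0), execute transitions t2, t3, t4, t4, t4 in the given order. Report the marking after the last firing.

(p0=7, p1=8, p2=1, p3=4, p4=5, p5=2, p6=8, p7=1)

step 1: fire t2:  (p0=1, p1=4, p2=4, p3=2, p4=2, p5=2, p6=2, p7=0) → (p0=1, p1=6, p2=3, p3=2, p4=2, p5=5, p6=2, p7=0)
step 2: fire t3:  (p0=1, p1=6, p2=3, p3=2, p4=2, p5=5, p6=2, p7=0) → (p0=1, p1=8, p2=1, p3=4, p4=2, p5=5, p6=2, p7=1)
step 3: fire t4:  (p0=1, p1=8, p2=1, p3=4, p4=2, p5=5, p6=2, p7=1) → (p0=3, p1=8, p2=1, p3=4, p4=3, p5=4, p6=4, p7=1)
step 4: fire t4:  (p0=3, p1=8, p2=1, p3=4, p4=3, p5=4, p6=4, p7=1) → (p0=5, p1=8, p2=1, p3=4, p4=4, p5=3, p6=6, p7=1)
step 5: fire t4:  (p0=5, p1=8, p2=1, p3=4, p4=4, p5=3, p6=6, p7=1) → (p0=7, p1=8, p2=1, p3=4, p4=5, p5=2, p6=8, p7=1)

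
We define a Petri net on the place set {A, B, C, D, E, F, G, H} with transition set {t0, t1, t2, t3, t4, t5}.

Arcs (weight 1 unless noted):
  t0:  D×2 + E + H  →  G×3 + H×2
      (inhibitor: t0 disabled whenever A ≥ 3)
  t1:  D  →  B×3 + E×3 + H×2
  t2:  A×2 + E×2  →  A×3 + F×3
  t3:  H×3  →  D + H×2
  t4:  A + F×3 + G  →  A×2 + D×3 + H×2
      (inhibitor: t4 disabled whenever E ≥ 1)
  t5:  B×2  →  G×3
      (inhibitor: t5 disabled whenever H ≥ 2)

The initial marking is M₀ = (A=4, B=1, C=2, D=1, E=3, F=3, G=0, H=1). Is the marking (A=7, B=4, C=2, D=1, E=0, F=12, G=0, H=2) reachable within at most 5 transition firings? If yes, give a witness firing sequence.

YES — reachable via ⟨t1, t2, t2, t2, t3⟩ (5 firings)

step 1: fire t1:  (A=4, B=1, C=2, D=1, E=3, F=3, G=0, H=1) → (A=4, B=4, C=2, D=0, E=6, F=3, G=0, H=3)
step 2: fire t2:  (A=4, B=4, C=2, D=0, E=6, F=3, G=0, H=3) → (A=5, B=4, C=2, D=0, E=4, F=6, G=0, H=3)
step 3: fire t2:  (A=5, B=4, C=2, D=0, E=4, F=6, G=0, H=3) → (A=6, B=4, C=2, D=0, E=2, F=9, G=0, H=3)
step 4: fire t2:  (A=6, B=4, C=2, D=0, E=2, F=9, G=0, H=3) → (A=7, B=4, C=2, D=0, E=0, F=12, G=0, H=3)
step 5: fire t3:  (A=7, B=4, C=2, D=0, E=0, F=12, G=0, H=3) → (A=7, B=4, C=2, D=1, E=0, F=12, G=0, H=2)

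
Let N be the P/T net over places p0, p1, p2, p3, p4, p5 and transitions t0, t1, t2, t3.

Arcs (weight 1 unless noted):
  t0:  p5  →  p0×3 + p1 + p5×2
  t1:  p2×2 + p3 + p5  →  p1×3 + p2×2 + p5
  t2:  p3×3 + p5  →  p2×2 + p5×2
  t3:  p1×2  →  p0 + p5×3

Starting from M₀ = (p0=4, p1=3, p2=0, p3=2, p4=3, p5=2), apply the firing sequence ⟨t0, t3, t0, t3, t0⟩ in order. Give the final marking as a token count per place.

(p0=15, p1=2, p2=0, p3=2, p4=3, p5=11)

step 1: fire t0:  (p0=4, p1=3, p2=0, p3=2, p4=3, p5=2) → (p0=7, p1=4, p2=0, p3=2, p4=3, p5=3)
step 2: fire t3:  (p0=7, p1=4, p2=0, p3=2, p4=3, p5=3) → (p0=8, p1=2, p2=0, p3=2, p4=3, p5=6)
step 3: fire t0:  (p0=8, p1=2, p2=0, p3=2, p4=3, p5=6) → (p0=11, p1=3, p2=0, p3=2, p4=3, p5=7)
step 4: fire t3:  (p0=11, p1=3, p2=0, p3=2, p4=3, p5=7) → (p0=12, p1=1, p2=0, p3=2, p4=3, p5=10)
step 5: fire t0:  (p0=12, p1=1, p2=0, p3=2, p4=3, p5=10) → (p0=15, p1=2, p2=0, p3=2, p4=3, p5=11)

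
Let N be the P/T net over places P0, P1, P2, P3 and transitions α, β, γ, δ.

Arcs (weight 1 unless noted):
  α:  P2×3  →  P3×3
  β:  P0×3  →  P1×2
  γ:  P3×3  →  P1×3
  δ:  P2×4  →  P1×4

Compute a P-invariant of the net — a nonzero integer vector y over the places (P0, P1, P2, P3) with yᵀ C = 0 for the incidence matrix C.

y = (P0:2, P1:3, P2:3, P3:3)

Incidence matrix C (rows=places, cols=transitions):
        α    β    γ    δ
   P0   0   -3    0    0
   P1   0    2    3    4
   P2  -3    0    0   -4
   P3   3    0   -3    0

Candidate y = [2, 3, 3, 3]; check y·C column-wise:
  col α: 2·0 + 3·0 + 3·-3 + 3·3 = 0
  col β: 2·-3 + 3·2 + 3·0 + 3·0 = 0
  col γ: 2·0 + 3·3 + 3·0 + 3·-3 = 0
  col δ: 2·0 + 3·4 + 3·-4 + 3·0 = 0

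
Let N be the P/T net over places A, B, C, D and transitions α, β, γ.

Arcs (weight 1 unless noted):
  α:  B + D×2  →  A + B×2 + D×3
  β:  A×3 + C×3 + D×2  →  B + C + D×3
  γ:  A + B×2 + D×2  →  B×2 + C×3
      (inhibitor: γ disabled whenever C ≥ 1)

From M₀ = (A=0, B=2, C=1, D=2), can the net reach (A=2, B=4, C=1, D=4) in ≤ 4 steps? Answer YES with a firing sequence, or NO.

step 1: fire α:  (A=0, B=2, C=1, D=2) → (A=1, B=3, C=1, D=3)
step 2: fire α:  (A=1, B=3, C=1, D=3) → (A=2, B=4, C=1, D=4)

YES — reachable via ⟨α, α⟩ (2 firings)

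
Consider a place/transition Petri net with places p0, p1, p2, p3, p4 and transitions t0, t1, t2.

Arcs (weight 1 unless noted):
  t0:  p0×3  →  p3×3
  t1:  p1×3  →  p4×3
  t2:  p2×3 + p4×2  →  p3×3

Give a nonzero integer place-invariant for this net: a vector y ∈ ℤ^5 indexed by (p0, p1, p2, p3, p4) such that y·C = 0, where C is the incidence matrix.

y = (p0:1, p1:0, p2:1, p3:1, p4:0)

Incidence matrix C (rows=places, cols=transitions):
       t0   t1   t2
   p0  -3    0    0
   p1   0   -3    0
   p2   0    0   -3
   p3   3    0    3
   p4   0    3   -2

Candidate y = [1, 0, 1, 1, 0]; check y·C column-wise:
  col t0: 1·-3 + 1·0 + 1·3 = 0
  col t1: 1·0 + 0·-3 + 1·0 + 1·0 + 0·3 = 0
  col t2: 1·0 + 1·-3 + 1·3 + 0·-2 = 0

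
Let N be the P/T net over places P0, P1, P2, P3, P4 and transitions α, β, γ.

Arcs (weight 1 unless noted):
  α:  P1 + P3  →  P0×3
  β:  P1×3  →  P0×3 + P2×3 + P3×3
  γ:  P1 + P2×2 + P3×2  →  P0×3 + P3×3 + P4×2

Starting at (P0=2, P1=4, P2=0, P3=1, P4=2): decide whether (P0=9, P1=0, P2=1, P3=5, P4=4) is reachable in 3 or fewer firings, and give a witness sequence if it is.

depth 0: 1 marking
depth 1: 3 markings reached so far
depth 2: 5 markings reached so far
depth 3: 5 markings reached so far
(frontier empty at depth 3; search complete)
target is not among the 5 markings reachable within 3 steps

NO — not reachable within 3 firings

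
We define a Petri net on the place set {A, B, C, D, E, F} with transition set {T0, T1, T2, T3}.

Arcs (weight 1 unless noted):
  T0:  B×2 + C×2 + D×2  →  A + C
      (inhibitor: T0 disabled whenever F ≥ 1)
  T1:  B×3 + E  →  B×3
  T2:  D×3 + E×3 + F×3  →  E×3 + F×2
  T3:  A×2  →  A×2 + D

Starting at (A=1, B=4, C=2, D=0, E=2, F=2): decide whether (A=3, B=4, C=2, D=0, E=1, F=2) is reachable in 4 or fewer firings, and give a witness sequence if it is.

depth 0: 1 marking
depth 1: 2 markings reached so far
depth 2: 3 markings reached so far
depth 3: 3 markings reached so far
(frontier empty at depth 3; search complete)
target is not among the 3 markings reachable within 4 steps

NO — not reachable within 4 firings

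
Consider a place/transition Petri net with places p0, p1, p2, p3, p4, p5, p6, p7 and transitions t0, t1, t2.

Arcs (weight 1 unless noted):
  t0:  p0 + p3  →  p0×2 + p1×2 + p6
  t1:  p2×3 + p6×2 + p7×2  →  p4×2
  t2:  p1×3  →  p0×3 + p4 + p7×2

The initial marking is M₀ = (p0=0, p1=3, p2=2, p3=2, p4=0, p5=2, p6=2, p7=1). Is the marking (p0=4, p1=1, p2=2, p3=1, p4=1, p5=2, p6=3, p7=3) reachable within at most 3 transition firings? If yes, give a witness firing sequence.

NO — not reachable within 3 firings

depth 0: 1 marking
depth 1: 2 markings reached so far
depth 2: 3 markings reached so far
depth 3: 4 markings reached so far
target is not among the 4 markings reachable within 3 steps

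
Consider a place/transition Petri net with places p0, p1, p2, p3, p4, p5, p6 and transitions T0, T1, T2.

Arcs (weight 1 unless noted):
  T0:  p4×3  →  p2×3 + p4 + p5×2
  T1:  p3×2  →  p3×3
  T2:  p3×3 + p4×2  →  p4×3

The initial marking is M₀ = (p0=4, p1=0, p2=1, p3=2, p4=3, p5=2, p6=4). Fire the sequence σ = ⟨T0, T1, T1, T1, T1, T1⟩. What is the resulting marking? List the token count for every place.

(p0=4, p1=0, p2=4, p3=7, p4=1, p5=4, p6=4)

step 1: fire T0:  (p0=4, p1=0, p2=1, p3=2, p4=3, p5=2, p6=4) → (p0=4, p1=0, p2=4, p3=2, p4=1, p5=4, p6=4)
step 2: fire T1:  (p0=4, p1=0, p2=4, p3=2, p4=1, p5=4, p6=4) → (p0=4, p1=0, p2=4, p3=3, p4=1, p5=4, p6=4)
step 3: fire T1:  (p0=4, p1=0, p2=4, p3=3, p4=1, p5=4, p6=4) → (p0=4, p1=0, p2=4, p3=4, p4=1, p5=4, p6=4)
step 4: fire T1:  (p0=4, p1=0, p2=4, p3=4, p4=1, p5=4, p6=4) → (p0=4, p1=0, p2=4, p3=5, p4=1, p5=4, p6=4)
step 5: fire T1:  (p0=4, p1=0, p2=4, p3=5, p4=1, p5=4, p6=4) → (p0=4, p1=0, p2=4, p3=6, p4=1, p5=4, p6=4)
step 6: fire T1:  (p0=4, p1=0, p2=4, p3=6, p4=1, p5=4, p6=4) → (p0=4, p1=0, p2=4, p3=7, p4=1, p5=4, p6=4)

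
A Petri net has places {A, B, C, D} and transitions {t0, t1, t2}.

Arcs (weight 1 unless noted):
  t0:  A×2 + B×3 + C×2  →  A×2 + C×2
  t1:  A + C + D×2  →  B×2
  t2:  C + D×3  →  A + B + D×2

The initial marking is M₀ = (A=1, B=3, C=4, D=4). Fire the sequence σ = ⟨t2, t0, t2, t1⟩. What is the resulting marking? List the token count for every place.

step 1: fire t2:  (A=1, B=3, C=4, D=4) → (A=2, B=4, C=3, D=3)
step 2: fire t0:  (A=2, B=4, C=3, D=3) → (A=2, B=1, C=3, D=3)
step 3: fire t2:  (A=2, B=1, C=3, D=3) → (A=3, B=2, C=2, D=2)
step 4: fire t1:  (A=3, B=2, C=2, D=2) → (A=2, B=4, C=1, D=0)

(A=2, B=4, C=1, D=0)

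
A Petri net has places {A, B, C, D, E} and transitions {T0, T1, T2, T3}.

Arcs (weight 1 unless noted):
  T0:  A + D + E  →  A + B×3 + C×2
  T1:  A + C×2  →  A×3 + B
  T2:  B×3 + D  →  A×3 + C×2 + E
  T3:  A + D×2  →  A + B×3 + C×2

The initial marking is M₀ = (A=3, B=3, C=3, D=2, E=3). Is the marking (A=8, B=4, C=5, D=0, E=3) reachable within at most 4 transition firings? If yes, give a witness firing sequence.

step 1: fire T0:  (A=3, B=3, C=3, D=2, E=3) → (A=3, B=6, C=5, D=1, E=2)
step 2: fire T1:  (A=3, B=6, C=5, D=1, E=2) → (A=5, B=7, C=3, D=1, E=2)
step 3: fire T2:  (A=5, B=7, C=3, D=1, E=2) → (A=8, B=4, C=5, D=0, E=3)

YES — reachable via ⟨T0, T1, T2⟩ (3 firings)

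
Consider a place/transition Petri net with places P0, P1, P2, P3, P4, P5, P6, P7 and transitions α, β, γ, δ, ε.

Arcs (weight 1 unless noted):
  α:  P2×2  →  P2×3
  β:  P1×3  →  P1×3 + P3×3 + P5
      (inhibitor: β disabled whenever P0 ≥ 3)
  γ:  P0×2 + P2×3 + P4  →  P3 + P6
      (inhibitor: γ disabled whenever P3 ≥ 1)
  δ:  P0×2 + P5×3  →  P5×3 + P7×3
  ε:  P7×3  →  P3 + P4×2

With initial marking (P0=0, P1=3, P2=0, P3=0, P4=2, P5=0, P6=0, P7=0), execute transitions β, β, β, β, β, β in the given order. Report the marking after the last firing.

step 1: fire β:  (P0=0, P1=3, P2=0, P3=0, P4=2, P5=0, P6=0, P7=0) → (P0=0, P1=3, P2=0, P3=3, P4=2, P5=1, P6=0, P7=0)
step 2: fire β:  (P0=0, P1=3, P2=0, P3=3, P4=2, P5=1, P6=0, P7=0) → (P0=0, P1=3, P2=0, P3=6, P4=2, P5=2, P6=0, P7=0)
step 3: fire β:  (P0=0, P1=3, P2=0, P3=6, P4=2, P5=2, P6=0, P7=0) → (P0=0, P1=3, P2=0, P3=9, P4=2, P5=3, P6=0, P7=0)
step 4: fire β:  (P0=0, P1=3, P2=0, P3=9, P4=2, P5=3, P6=0, P7=0) → (P0=0, P1=3, P2=0, P3=12, P4=2, P5=4, P6=0, P7=0)
step 5: fire β:  (P0=0, P1=3, P2=0, P3=12, P4=2, P5=4, P6=0, P7=0) → (P0=0, P1=3, P2=0, P3=15, P4=2, P5=5, P6=0, P7=0)
step 6: fire β:  (P0=0, P1=3, P2=0, P3=15, P4=2, P5=5, P6=0, P7=0) → (P0=0, P1=3, P2=0, P3=18, P4=2, P5=6, P6=0, P7=0)

(P0=0, P1=3, P2=0, P3=18, P4=2, P5=6, P6=0, P7=0)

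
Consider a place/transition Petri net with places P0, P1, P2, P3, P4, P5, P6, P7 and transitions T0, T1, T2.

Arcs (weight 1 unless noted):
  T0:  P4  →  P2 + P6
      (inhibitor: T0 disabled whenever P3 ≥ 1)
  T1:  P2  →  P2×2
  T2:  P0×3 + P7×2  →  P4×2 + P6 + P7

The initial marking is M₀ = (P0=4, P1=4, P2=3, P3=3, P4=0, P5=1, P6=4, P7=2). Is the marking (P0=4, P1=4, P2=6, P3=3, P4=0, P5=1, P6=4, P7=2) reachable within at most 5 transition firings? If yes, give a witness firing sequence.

step 1: fire T1:  (P0=4, P1=4, P2=3, P3=3, P4=0, P5=1, P6=4, P7=2) → (P0=4, P1=4, P2=4, P3=3, P4=0, P5=1, P6=4, P7=2)
step 2: fire T1:  (P0=4, P1=4, P2=4, P3=3, P4=0, P5=1, P6=4, P7=2) → (P0=4, P1=4, P2=5, P3=3, P4=0, P5=1, P6=4, P7=2)
step 3: fire T1:  (P0=4, P1=4, P2=5, P3=3, P4=0, P5=1, P6=4, P7=2) → (P0=4, P1=4, P2=6, P3=3, P4=0, P5=1, P6=4, P7=2)

YES — reachable via ⟨T1, T1, T1⟩ (3 firings)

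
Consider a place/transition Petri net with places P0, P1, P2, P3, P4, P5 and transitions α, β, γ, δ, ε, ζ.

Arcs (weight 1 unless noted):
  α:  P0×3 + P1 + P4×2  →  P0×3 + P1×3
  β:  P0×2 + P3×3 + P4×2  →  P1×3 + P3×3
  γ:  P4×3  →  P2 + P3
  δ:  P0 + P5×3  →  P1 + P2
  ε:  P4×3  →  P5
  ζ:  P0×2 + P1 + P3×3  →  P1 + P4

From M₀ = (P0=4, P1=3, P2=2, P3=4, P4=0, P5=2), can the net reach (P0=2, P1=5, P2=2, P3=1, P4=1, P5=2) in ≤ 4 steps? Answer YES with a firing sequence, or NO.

NO — not reachable within 4 firings

depth 0: 1 marking
depth 1: 2 markings reached so far
depth 2: 2 markings reached so far
(frontier empty at depth 2; search complete)
target is not among the 2 markings reachable within 4 steps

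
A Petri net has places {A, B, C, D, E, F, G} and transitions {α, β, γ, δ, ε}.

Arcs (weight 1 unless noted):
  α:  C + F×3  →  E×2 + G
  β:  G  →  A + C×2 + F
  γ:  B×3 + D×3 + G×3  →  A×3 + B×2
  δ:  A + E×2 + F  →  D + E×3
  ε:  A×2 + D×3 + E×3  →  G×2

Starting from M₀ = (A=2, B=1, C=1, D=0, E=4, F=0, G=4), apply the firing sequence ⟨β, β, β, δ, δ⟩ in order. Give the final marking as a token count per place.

step 1: fire β:  (A=2, B=1, C=1, D=0, E=4, F=0, G=4) → (A=3, B=1, C=3, D=0, E=4, F=1, G=3)
step 2: fire β:  (A=3, B=1, C=3, D=0, E=4, F=1, G=3) → (A=4, B=1, C=5, D=0, E=4, F=2, G=2)
step 3: fire β:  (A=4, B=1, C=5, D=0, E=4, F=2, G=2) → (A=5, B=1, C=7, D=0, E=4, F=3, G=1)
step 4: fire δ:  (A=5, B=1, C=7, D=0, E=4, F=3, G=1) → (A=4, B=1, C=7, D=1, E=5, F=2, G=1)
step 5: fire δ:  (A=4, B=1, C=7, D=1, E=5, F=2, G=1) → (A=3, B=1, C=7, D=2, E=6, F=1, G=1)

(A=3, B=1, C=7, D=2, E=6, F=1, G=1)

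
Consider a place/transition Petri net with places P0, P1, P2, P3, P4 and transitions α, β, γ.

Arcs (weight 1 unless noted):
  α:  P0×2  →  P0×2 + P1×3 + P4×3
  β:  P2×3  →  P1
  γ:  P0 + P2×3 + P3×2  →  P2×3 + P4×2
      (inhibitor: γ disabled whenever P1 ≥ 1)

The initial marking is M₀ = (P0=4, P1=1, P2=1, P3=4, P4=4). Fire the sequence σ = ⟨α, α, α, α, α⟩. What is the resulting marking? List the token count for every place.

step 1: fire α:  (P0=4, P1=1, P2=1, P3=4, P4=4) → (P0=4, P1=4, P2=1, P3=4, P4=7)
step 2: fire α:  (P0=4, P1=4, P2=1, P3=4, P4=7) → (P0=4, P1=7, P2=1, P3=4, P4=10)
step 3: fire α:  (P0=4, P1=7, P2=1, P3=4, P4=10) → (P0=4, P1=10, P2=1, P3=4, P4=13)
step 4: fire α:  (P0=4, P1=10, P2=1, P3=4, P4=13) → (P0=4, P1=13, P2=1, P3=4, P4=16)
step 5: fire α:  (P0=4, P1=13, P2=1, P3=4, P4=16) → (P0=4, P1=16, P2=1, P3=4, P4=19)

(P0=4, P1=16, P2=1, P3=4, P4=19)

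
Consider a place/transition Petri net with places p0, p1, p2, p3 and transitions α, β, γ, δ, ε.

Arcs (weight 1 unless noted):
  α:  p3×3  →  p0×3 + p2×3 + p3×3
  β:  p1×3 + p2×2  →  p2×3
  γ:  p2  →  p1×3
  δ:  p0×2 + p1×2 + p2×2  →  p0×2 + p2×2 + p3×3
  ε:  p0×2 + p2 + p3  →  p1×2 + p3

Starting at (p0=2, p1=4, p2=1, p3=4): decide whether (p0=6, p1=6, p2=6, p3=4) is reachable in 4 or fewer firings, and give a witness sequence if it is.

YES — reachable via ⟨α, α, ε⟩ (3 firings)

step 1: fire α:  (p0=2, p1=4, p2=1, p3=4) → (p0=5, p1=4, p2=4, p3=4)
step 2: fire α:  (p0=5, p1=4, p2=4, p3=4) → (p0=8, p1=4, p2=7, p3=4)
step 3: fire ε:  (p0=8, p1=4, p2=7, p3=4) → (p0=6, p1=6, p2=6, p3=4)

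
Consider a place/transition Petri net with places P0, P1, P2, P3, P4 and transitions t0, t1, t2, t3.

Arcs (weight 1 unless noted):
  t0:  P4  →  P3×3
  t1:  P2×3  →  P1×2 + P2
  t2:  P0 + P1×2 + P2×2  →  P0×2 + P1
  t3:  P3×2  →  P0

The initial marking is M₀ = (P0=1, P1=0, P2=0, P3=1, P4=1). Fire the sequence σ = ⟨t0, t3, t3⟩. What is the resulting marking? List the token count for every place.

(P0=3, P1=0, P2=0, P3=0, P4=0)

step 1: fire t0:  (P0=1, P1=0, P2=0, P3=1, P4=1) → (P0=1, P1=0, P2=0, P3=4, P4=0)
step 2: fire t3:  (P0=1, P1=0, P2=0, P3=4, P4=0) → (P0=2, P1=0, P2=0, P3=2, P4=0)
step 3: fire t3:  (P0=2, P1=0, P2=0, P3=2, P4=0) → (P0=3, P1=0, P2=0, P3=0, P4=0)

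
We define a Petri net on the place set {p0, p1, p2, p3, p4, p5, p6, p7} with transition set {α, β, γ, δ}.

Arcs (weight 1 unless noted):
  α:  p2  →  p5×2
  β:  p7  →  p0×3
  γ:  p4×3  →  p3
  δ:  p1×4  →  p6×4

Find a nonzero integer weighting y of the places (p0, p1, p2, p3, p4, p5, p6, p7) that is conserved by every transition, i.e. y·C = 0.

y = (p0:0, p1:0, p2:0, p3:3, p4:1, p5:0, p6:0, p7:0)

Incidence matrix C (rows=places, cols=transitions):
        α    β    γ    δ
   p0   0    3    0    0
   p1   0    0    0   -4
   p2  -1    0    0    0
   p3   0    0    1    0
   p4   0    0   -3    0
   p5   2    0    0    0
   p6   0    0    0    4
   p7   0   -1    0    0

Candidate y = [0, 0, 0, 3, 1, 0, 0, 0]; check y·C column-wise:
  col α: 0·-1 + 3·0 + 1·0 + 0·2 = 0
  col β: 0·3 + 3·0 + 1·0 + 0·-1 = 0
  col γ: 3·1 + 1·-3 = 0
  col δ: 0·-4 + 3·0 + 1·0 + 0·4 = 0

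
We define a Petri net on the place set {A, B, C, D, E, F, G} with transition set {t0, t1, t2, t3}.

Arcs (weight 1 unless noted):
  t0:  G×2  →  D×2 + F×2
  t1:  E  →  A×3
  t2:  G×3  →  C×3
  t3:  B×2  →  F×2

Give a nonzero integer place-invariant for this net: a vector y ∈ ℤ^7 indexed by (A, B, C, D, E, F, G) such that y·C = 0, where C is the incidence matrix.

y = (A:1, B:0, C:0, D:0, E:3, F:0, G:0)

Incidence matrix C (rows=places, cols=transitions):
       t0   t1   t2   t3
    A   0    3    0    0
    B   0    0    0   -2
    C   0    0    3    0
    D   2    0    0    0
    E   0   -1    0    0
    F   2    0    0    2
    G  -2    0   -3    0

Candidate y = [1, 0, 0, 0, 3, 0, 0]; check y·C column-wise:
  col t0: 1·0 + 0·2 + 3·0 + 0·2 + 0·-2 = 0
  col t1: 1·3 + 3·-1 = 0
  col t2: 1·0 + 0·3 + 3·0 + 0·-3 = 0
  col t3: 1·0 + 0·-2 + 3·0 + 0·2 = 0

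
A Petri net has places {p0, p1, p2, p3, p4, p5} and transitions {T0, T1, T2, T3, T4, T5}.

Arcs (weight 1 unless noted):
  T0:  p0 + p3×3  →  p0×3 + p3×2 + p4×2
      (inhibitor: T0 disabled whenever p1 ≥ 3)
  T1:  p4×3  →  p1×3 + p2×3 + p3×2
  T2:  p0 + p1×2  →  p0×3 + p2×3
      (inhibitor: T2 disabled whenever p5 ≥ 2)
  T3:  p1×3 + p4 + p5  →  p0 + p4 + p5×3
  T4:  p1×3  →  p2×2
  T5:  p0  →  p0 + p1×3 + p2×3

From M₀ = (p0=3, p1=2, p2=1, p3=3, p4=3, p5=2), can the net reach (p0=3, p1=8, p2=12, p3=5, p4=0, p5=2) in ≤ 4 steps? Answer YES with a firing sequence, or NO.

YES — reachable via ⟨T1, T4, T5, T5⟩ (4 firings)

step 1: fire T1:  (p0=3, p1=2, p2=1, p3=3, p4=3, p5=2) → (p0=3, p1=5, p2=4, p3=5, p4=0, p5=2)
step 2: fire T4:  (p0=3, p1=5, p2=4, p3=5, p4=0, p5=2) → (p0=3, p1=2, p2=6, p3=5, p4=0, p5=2)
step 3: fire T5:  (p0=3, p1=2, p2=6, p3=5, p4=0, p5=2) → (p0=3, p1=5, p2=9, p3=5, p4=0, p5=2)
step 4: fire T5:  (p0=3, p1=5, p2=9, p3=5, p4=0, p5=2) → (p0=3, p1=8, p2=12, p3=5, p4=0, p5=2)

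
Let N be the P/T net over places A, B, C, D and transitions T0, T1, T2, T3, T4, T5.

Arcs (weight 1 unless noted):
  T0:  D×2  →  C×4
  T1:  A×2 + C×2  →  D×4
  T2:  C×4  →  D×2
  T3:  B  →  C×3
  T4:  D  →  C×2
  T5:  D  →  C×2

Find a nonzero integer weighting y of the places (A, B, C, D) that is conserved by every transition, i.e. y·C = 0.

Incidence matrix C (rows=places, cols=transitions):
       T0   T1   T2   T3   T4   T5
    A   0   -2    0    0    0    0
    B   0    0    0   -1    0    0
    C   4   -2   -4    3    2    2
    D  -2    4    2    0   -1   -1

Candidate y = [3, 3, 1, 2]; check y·C column-wise:
  col T0: 3·0 + 3·0 + 1·4 + 2·-2 = 0
  col T1: 3·-2 + 3·0 + 1·-2 + 2·4 = 0
  col T2: 3·0 + 3·0 + 1·-4 + 2·2 = 0
  col T3: 3·0 + 3·-1 + 1·3 + 2·0 = 0
  col T4: 3·0 + 3·0 + 1·2 + 2·-1 = 0
  col T5: 3·0 + 3·0 + 1·2 + 2·-1 = 0

y = (A:3, B:3, C:1, D:2)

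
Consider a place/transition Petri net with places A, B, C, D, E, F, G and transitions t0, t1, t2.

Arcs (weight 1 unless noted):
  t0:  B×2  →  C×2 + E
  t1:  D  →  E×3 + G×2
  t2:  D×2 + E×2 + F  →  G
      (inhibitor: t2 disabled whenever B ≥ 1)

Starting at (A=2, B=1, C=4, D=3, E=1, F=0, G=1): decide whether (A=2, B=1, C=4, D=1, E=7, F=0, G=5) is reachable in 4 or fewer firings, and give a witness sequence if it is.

step 1: fire t1:  (A=2, B=1, C=4, D=3, E=1, F=0, G=1) → (A=2, B=1, C=4, D=2, E=4, F=0, G=3)
step 2: fire t1:  (A=2, B=1, C=4, D=2, E=4, F=0, G=3) → (A=2, B=1, C=4, D=1, E=7, F=0, G=5)

YES — reachable via ⟨t1, t1⟩ (2 firings)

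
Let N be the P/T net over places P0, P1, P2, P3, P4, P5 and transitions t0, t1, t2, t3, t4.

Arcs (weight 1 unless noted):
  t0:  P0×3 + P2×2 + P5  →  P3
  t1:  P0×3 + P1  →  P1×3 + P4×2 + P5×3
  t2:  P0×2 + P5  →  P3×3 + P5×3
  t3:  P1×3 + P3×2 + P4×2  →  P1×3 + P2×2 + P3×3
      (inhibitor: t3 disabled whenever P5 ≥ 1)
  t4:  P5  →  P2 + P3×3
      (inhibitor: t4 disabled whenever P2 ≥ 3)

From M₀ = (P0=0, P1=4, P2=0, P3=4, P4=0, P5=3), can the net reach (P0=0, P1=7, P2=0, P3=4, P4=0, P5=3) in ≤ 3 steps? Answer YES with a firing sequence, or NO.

depth 0: 1 marking
depth 1: 2 markings reached so far
depth 2: 3 markings reached so far
depth 3: 4 markings reached so far
target is not among the 4 markings reachable within 3 steps

NO — not reachable within 3 firings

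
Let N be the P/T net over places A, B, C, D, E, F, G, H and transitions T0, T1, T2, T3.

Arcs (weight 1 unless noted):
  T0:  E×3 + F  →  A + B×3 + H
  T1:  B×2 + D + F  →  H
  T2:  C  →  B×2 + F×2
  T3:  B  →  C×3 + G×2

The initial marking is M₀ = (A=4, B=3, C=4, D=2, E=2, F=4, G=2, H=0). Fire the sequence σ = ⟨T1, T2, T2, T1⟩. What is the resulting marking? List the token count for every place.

step 1: fire T1:  (A=4, B=3, C=4, D=2, E=2, F=4, G=2, H=0) → (A=4, B=1, C=4, D=1, E=2, F=3, G=2, H=1)
step 2: fire T2:  (A=4, B=1, C=4, D=1, E=2, F=3, G=2, H=1) → (A=4, B=3, C=3, D=1, E=2, F=5, G=2, H=1)
step 3: fire T2:  (A=4, B=3, C=3, D=1, E=2, F=5, G=2, H=1) → (A=4, B=5, C=2, D=1, E=2, F=7, G=2, H=1)
step 4: fire T1:  (A=4, B=5, C=2, D=1, E=2, F=7, G=2, H=1) → (A=4, B=3, C=2, D=0, E=2, F=6, G=2, H=2)

(A=4, B=3, C=2, D=0, E=2, F=6, G=2, H=2)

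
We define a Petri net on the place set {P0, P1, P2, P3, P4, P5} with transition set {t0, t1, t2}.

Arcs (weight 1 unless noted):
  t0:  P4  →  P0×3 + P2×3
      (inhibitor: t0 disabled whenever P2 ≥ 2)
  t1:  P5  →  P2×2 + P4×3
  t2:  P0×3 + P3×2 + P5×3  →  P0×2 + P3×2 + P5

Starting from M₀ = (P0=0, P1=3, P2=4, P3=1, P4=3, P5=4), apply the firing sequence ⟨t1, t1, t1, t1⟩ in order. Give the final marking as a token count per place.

(P0=0, P1=3, P2=12, P3=1, P4=15, P5=0)

step 1: fire t1:  (P0=0, P1=3, P2=4, P3=1, P4=3, P5=4) → (P0=0, P1=3, P2=6, P3=1, P4=6, P5=3)
step 2: fire t1:  (P0=0, P1=3, P2=6, P3=1, P4=6, P5=3) → (P0=0, P1=3, P2=8, P3=1, P4=9, P5=2)
step 3: fire t1:  (P0=0, P1=3, P2=8, P3=1, P4=9, P5=2) → (P0=0, P1=3, P2=10, P3=1, P4=12, P5=1)
step 4: fire t1:  (P0=0, P1=3, P2=10, P3=1, P4=12, P5=1) → (P0=0, P1=3, P2=12, P3=1, P4=15, P5=0)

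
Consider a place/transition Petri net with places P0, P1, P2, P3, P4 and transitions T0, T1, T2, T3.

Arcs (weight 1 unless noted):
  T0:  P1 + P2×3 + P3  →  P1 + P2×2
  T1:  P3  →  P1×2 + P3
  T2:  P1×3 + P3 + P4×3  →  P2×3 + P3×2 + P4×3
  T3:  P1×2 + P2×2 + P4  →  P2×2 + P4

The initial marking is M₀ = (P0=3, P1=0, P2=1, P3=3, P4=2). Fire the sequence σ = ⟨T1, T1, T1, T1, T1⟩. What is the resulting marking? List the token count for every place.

(P0=3, P1=10, P2=1, P3=3, P4=2)

step 1: fire T1:  (P0=3, P1=0, P2=1, P3=3, P4=2) → (P0=3, P1=2, P2=1, P3=3, P4=2)
step 2: fire T1:  (P0=3, P1=2, P2=1, P3=3, P4=2) → (P0=3, P1=4, P2=1, P3=3, P4=2)
step 3: fire T1:  (P0=3, P1=4, P2=1, P3=3, P4=2) → (P0=3, P1=6, P2=1, P3=3, P4=2)
step 4: fire T1:  (P0=3, P1=6, P2=1, P3=3, P4=2) → (P0=3, P1=8, P2=1, P3=3, P4=2)
step 5: fire T1:  (P0=3, P1=8, P2=1, P3=3, P4=2) → (P0=3, P1=10, P2=1, P3=3, P4=2)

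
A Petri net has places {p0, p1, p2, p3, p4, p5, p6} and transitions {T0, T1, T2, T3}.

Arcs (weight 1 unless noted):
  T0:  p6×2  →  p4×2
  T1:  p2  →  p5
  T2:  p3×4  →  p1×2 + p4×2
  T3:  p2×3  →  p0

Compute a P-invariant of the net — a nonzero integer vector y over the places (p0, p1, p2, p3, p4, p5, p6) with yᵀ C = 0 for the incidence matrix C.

Incidence matrix C (rows=places, cols=transitions):
       T0   T1   T2   T3
   p0   0    0    0    1
   p1   0    0    2    0
   p2   0   -1    0   -3
   p3   0    0   -4    0
   p4   2    0    2    0
   p5   0    1    0    0
   p6  -2    0    0    0

Candidate y = [0, 2, 0, 1, 0, 0, 0]; check y·C column-wise:
  col T0: 2·0 + 1·0 + 0·2 + 0·-2 = 0
  col T1: 2·0 + 0·-1 + 1·0 + 0·1 = 0
  col T2: 2·2 + 1·-4 + 0·2 = 0
  col T3: 0·1 + 2·0 + 0·-3 + 1·0 = 0

y = (p0:0, p1:2, p2:0, p3:1, p4:0, p5:0, p6:0)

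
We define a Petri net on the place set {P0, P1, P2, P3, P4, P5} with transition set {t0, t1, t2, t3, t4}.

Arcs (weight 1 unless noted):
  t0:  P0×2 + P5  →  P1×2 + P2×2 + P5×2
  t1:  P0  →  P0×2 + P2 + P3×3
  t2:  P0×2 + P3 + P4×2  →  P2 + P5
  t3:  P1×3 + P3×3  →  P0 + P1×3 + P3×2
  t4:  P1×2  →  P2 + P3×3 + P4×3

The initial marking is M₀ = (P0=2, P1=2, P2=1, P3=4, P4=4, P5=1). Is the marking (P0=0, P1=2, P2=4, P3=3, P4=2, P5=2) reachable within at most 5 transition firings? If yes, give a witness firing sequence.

depth 0: 1 marking
depth 1: 5 markings reached so far
depth 2: 12 markings reached so far
depth 3: 22 markings reached so far
depth 4: 41 markings reached so far
depth 5: 69 markings reached so far
target is not among the 69 markings reachable within 5 steps

NO — not reachable within 5 firings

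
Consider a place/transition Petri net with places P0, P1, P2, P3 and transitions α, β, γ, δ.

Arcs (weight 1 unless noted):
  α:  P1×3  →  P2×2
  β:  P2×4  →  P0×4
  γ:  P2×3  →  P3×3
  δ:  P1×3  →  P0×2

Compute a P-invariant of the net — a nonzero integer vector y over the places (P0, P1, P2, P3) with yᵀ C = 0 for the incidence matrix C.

y = (P0:3, P1:2, P2:3, P3:3)

Incidence matrix C (rows=places, cols=transitions):
        α    β    γ    δ
   P0   0    4    0    2
   P1  -3    0    0   -3
   P2   2   -4   -3    0
   P3   0    0    3    0

Candidate y = [3, 2, 3, 3]; check y·C column-wise:
  col α: 3·0 + 2·-3 + 3·2 + 3·0 = 0
  col β: 3·4 + 2·0 + 3·-4 + 3·0 = 0
  col γ: 3·0 + 2·0 + 3·-3 + 3·3 = 0
  col δ: 3·2 + 2·-3 + 3·0 + 3·0 = 0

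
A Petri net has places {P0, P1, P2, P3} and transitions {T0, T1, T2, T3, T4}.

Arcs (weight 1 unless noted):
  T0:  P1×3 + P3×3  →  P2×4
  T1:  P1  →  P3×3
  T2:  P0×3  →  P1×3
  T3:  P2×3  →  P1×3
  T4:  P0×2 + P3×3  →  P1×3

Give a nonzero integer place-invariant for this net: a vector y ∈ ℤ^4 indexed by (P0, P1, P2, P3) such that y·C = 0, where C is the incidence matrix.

Incidence matrix C (rows=places, cols=transitions):
       T0   T1   T2   T3   T4
   P0   0    0   -3    0   -2
   P1  -3   -1    3    3    3
   P2   4    0    0   -3    0
   P3  -3    3    0    0   -3

Candidate y = [3, 3, 3, 1]; check y·C column-wise:
  col T0: 3·0 + 3·-3 + 3·4 + 1·-3 = 0
  col T1: 3·0 + 3·-1 + 3·0 + 1·3 = 0
  col T2: 3·-3 + 3·3 + 3·0 + 1·0 = 0
  col T3: 3·0 + 3·3 + 3·-3 + 1·0 = 0
  col T4: 3·-2 + 3·3 + 3·0 + 1·-3 = 0

y = (P0:3, P1:3, P2:3, P3:1)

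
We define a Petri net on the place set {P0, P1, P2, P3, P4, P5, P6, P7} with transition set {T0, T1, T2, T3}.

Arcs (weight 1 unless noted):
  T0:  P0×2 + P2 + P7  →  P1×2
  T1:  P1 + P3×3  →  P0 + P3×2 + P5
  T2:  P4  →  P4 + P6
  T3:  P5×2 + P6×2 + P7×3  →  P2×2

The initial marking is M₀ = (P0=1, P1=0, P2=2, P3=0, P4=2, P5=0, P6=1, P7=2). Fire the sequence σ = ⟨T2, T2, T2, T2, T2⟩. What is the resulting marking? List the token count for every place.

(P0=1, P1=0, P2=2, P3=0, P4=2, P5=0, P6=6, P7=2)

step 1: fire T2:  (P0=1, P1=0, P2=2, P3=0, P4=2, P5=0, P6=1, P7=2) → (P0=1, P1=0, P2=2, P3=0, P4=2, P5=0, P6=2, P7=2)
step 2: fire T2:  (P0=1, P1=0, P2=2, P3=0, P4=2, P5=0, P6=2, P7=2) → (P0=1, P1=0, P2=2, P3=0, P4=2, P5=0, P6=3, P7=2)
step 3: fire T2:  (P0=1, P1=0, P2=2, P3=0, P4=2, P5=0, P6=3, P7=2) → (P0=1, P1=0, P2=2, P3=0, P4=2, P5=0, P6=4, P7=2)
step 4: fire T2:  (P0=1, P1=0, P2=2, P3=0, P4=2, P5=0, P6=4, P7=2) → (P0=1, P1=0, P2=2, P3=0, P4=2, P5=0, P6=5, P7=2)
step 5: fire T2:  (P0=1, P1=0, P2=2, P3=0, P4=2, P5=0, P6=5, P7=2) → (P0=1, P1=0, P2=2, P3=0, P4=2, P5=0, P6=6, P7=2)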